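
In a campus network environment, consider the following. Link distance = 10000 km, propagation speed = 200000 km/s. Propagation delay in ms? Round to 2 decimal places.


Given: distance = 10000 km, speed = 200000 km/s
Delay = distance / speed = 10000 / 200000 seconds
Delay in ms = 10000 * 1000 / 200000
Delay = 50.0000 ms
Rounded to 2 dp = 50.00 ms

50.00


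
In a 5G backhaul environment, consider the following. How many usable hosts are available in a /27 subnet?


Given: subnet mask /27
Host bits = 32 - 27 = 5
Total addresses = 2^5 = 32
Usable hosts = 32 - 2 (network + broadcast) = 30

30


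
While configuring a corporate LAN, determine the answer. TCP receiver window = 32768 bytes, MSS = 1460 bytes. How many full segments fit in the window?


Given: RWND = 32768 bytes, MSS = 1460 bytes
Full segments = floor(RWND / MSS)
Full segments = floor(32768 / 1460)
Full segments = floor(22.4438) = 22

22


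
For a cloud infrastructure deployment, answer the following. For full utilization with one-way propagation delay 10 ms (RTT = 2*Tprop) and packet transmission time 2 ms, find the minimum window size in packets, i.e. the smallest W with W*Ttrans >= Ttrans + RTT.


Given: Ttrans = 2 ms, RTT = 20 ms (= 2 * Tprop, Tprop = 10 ms)
Time until first ACK returns = Ttrans + RTT = 2 + 20 = 22 ms
Need W * Ttrans >= Ttrans + RTT  ->  W >= (Ttrans + RTT) / Ttrans
(Ttrans + RTT) / Ttrans = 22 / 2 = 11
W_min = ceil(11) = 11

11


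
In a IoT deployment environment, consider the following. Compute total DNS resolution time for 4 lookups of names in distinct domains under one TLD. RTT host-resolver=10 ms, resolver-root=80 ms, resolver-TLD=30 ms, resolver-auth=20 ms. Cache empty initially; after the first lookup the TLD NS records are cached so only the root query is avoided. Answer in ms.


Lookup 1 (cold cache): local + root + TLD + auth = 10 + 80 + 30 + 20 = 140 ms
Lookups 2..4 (TLD NS cached -> skip root; new domain -> still ask TLD and auth): local + TLD + auth = 10 + 30 + 20 = 60 ms each
Remaining 3 lookups: 3 * 60 = 180 ms
Total = 140 + 180 = 320 ms

320


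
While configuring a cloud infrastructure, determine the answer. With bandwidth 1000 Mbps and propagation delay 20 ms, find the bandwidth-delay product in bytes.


Given: bandwidth = 1000 Mbps, delay = 20 ms
BDP in bits = 1000 * 10^6 * 20 / 1000
BDP in bits = 20000000
BDP in bytes = 20000000 / 8 = 2500000

2500000


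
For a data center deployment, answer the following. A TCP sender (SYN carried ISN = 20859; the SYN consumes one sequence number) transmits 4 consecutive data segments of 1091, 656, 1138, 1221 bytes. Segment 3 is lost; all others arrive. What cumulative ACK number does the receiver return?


SYN uses sequence number 20859; first data byte = ISN + 1 = 20860.
Segment 1: SEQ = 20860, len = 1091 B, covers [20860, 21950]
Segment 2: SEQ = 21951, len = 656 B, covers [21951, 22606]
Segment 3: SEQ = 22607, len = 1138 B, covers [22607, 23744] [LOST]
Segment 4: SEQ = 23745, len = 1221 B, covers [23745, 24965]
In-order data received: bytes [20860, 22606] (segments 1..2).
Segment 3 missing -> gap begins at byte 22607; later segments buffered out of order.
Cumulative ACK = next expected in-order byte = 20860 + 1091 + 656 = 22607

22607


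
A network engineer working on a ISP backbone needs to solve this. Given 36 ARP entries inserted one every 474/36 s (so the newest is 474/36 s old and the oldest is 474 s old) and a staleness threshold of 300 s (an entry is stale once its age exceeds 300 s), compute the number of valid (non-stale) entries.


Ages are k * 474/36 s for k = 1..36 (spacing = 13.1667 s).
Entry k is valid iff k * 474/36 <= 300 iff k <= 36 * 300 / 474 = 22.7848
n_valid = floor(22.7848) = 22
(n_stale = 36 - 22 = 14)

22


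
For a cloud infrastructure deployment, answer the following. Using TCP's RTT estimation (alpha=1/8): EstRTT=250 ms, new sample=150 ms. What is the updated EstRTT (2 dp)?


Given: EstRTT = 250 ms, SampleRTT = 150 ms, alpha = 1/8
New EstRTT = (1 - alpha) * EstRTT + alpha * SampleRTT
(7/8) * 250 = 218.75
(1/8) * 150 = 18.75
New EstRTT = 218.75 + 18.75 = 237.5 ms -> 237.50 ms (2 dp)

237.50


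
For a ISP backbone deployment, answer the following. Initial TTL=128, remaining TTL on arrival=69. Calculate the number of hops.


Given: initial TTL = 128, received TTL = 69
Hops = initial TTL - received TTL
Hops = 128 - 69 = 59

59


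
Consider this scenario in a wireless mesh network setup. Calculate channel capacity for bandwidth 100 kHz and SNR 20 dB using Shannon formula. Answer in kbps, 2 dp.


Given: B = 100 kHz, SNR = 20 dB
SNR linear = 10^(20/10) = 100
1 + SNR = 101
log2(101) = 6.6582114828
C = 100 * 1000 * 6.6582114828 = 665821.1483 bps
C = 665.821148 kbps -> 665.82 kbps (2 dp)

665.82


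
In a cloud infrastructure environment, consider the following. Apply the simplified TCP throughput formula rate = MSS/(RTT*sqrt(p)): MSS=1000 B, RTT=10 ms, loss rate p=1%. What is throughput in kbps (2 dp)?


Given: MSS = 1000 bytes, RTT = 10 ms, loss = 1%
RTT in seconds = 10 / 1000 = 0.01
Loss rate = 1% = 0.01
sqrt(loss) = sqrt(0.01) = 0.1
Throughput (bytes/s) = 1000 / (0.01 * 0.1) = 1000000.0000
Throughput (kbps) = 1000000.0000 * 8 / 1000 = 8000.000000 -> 8000.00 kbps (2 dp)

8000.00


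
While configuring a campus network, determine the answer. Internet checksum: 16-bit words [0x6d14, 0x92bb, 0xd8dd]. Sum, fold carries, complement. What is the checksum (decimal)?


Given words: [0x6d14, 0x92bb, 0xd8dd]
Step 1: Sum all words
Raw sum = 27924 + 37563 + 55517 = 121004
Step 2: Fold carry: (55468 + 1) = 55469
One's complement = ~55469 & 0xFFFF = 10066

10066


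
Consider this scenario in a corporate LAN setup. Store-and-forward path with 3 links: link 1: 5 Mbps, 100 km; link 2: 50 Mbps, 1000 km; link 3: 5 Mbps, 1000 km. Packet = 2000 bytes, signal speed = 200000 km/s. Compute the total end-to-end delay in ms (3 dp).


Packet = 2000 bytes = 16000 bits. Store-and-forward: sum (t_trans + t_prop) per link.
Link 1: t_trans = 16000/(5*10^6) s = 3.2000 ms; t_prop = 100/200000 s = 0.5000 ms; subtotal = 3.7000 ms
Link 2: t_trans = 16000/(50*10^6) s = 0.3200 ms; t_prop = 1000/200000 s = 5.0000 ms; subtotal = 5.3200 ms
Link 3: t_trans = 16000/(5*10^6) s = 3.2000 ms; t_prop = 1000/200000 s = 5.0000 ms; subtotal = 8.2000 ms
End-to-end = 3.7000 + 5.3200 + 8.2000 = 17.2200 ms -> 17.220 ms (3 dp)

17.220


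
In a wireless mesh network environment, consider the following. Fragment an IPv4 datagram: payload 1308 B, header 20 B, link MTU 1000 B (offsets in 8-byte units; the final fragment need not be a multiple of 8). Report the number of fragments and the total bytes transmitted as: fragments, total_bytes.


Max data per non-final fragment = floor((MTU - header)/8)*8 = floor((1000 - 20)/8)*8 = floor(980/8)*8 = 976 B
Final fragment needs no 8-byte alignment: it can carry up to MTU - header = 980 B
Non-final fragments needed = ceil((payload - 980) / 976) = ceil(328/976) = ceil(0.3361) = 1
Number of fragments = 1 + 1 = 2
Fragment sizes (data): 1 * 976 B + 332 B (last, 332 <= 980 OK)
Total bytes sent = payload + n_frags * header = 1308 + 2*20 = 1308 + 40 = 1348 B

2, 1348


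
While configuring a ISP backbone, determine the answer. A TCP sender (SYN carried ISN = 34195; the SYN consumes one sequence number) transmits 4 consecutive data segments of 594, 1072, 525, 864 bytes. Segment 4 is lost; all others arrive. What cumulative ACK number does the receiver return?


SYN uses sequence number 34195; first data byte = ISN + 1 = 34196.
Segment 1: SEQ = 34196, len = 594 B, covers [34196, 34789]
Segment 2: SEQ = 34790, len = 1072 B, covers [34790, 35861]
Segment 3: SEQ = 35862, len = 525 B, covers [35862, 36386]
Segment 4: SEQ = 36387, len = 864 B, covers [36387, 37250] [LOST]
In-order data received: bytes [34196, 36386] (segments 1..3).
Segment 4 missing -> gap begins at byte 36387.
Cumulative ACK = next expected in-order byte = 34196 + 594 + 1072 + 525 = 36387

36387


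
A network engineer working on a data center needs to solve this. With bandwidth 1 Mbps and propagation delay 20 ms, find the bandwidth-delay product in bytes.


Given: bandwidth = 1 Mbps, delay = 20 ms
BDP in bits = 1 * 10^6 * 20 / 1000
BDP in bits = 20000
BDP in bytes = 20000 / 8 = 2500

2500


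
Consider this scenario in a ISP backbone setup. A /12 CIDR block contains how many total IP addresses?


Given: CIDR prefix /12
Host bits = 32 - 12 = 20
Total addresses = 2^20 = 1048576

1048576


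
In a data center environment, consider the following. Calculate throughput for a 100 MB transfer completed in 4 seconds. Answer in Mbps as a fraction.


Given: file = 100 MB, time = 4 s
File in Mb = 100 * 8 = 800 Mb
Throughput = 800 / 4 Mbps
Throughput = 200 Mbps

200


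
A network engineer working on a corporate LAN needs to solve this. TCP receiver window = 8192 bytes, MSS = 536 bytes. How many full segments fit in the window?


Given: RWND = 8192 bytes, MSS = 536 bytes
Full segments = floor(RWND / MSS)
Full segments = floor(8192 / 536)
Full segments = floor(15.2836) = 15

15


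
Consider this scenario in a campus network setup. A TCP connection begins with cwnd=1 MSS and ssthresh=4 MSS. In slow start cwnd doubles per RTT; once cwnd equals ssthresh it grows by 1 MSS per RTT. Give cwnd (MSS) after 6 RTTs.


RTT 0: cwnd = 1 MSS (initial)
RTT 1: cwnd = 2 MSS (slow start, doubled)
RTT 2: cwnd = 4 MSS (slow start, doubled)
RTT 3: cwnd = 5 MSS (congestion avoidance, +1)
RTT 4: cwnd = 6 MSS (congestion avoidance, +1)
RTT 5: cwnd = 7 MSS (congestion avoidance, +1)
RTT 6: cwnd = 8 MSS (congestion avoidance, +1)

8


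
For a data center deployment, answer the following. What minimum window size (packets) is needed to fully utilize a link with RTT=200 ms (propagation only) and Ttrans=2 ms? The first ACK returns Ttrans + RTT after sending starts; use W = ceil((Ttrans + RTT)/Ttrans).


Given: Ttrans = 2 ms, RTT = 200 ms (= 2 * Tprop, Tprop = 100 ms)
Time until first ACK returns = Ttrans + RTT = 2 + 200 = 202 ms
Need W * Ttrans >= Ttrans + RTT  ->  W >= (Ttrans + RTT) / Ttrans
(Ttrans + RTT) / Ttrans = 202 / 2 = 101
W_min = ceil(101) = 101

101


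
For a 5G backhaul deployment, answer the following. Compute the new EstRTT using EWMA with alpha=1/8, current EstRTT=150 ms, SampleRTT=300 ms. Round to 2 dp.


Given: EstRTT = 150 ms, SampleRTT = 300 ms, alpha = 1/8
New EstRTT = (1 - alpha) * EstRTT + alpha * SampleRTT
(7/8) * 150 = 131.25
(1/8) * 300 = 37.5
New EstRTT = 131.25 + 37.5 = 168.75 ms -> 168.75 ms (2 dp)

168.75


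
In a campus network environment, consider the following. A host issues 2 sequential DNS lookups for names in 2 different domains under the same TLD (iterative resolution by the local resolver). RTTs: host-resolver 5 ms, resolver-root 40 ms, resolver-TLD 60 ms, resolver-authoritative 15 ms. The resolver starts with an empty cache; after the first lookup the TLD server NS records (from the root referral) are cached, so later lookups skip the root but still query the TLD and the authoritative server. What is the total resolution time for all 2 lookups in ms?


Lookup 1 (cold cache): local + root + TLD + auth = 5 + 40 + 60 + 15 = 120 ms
Lookups 2..2 (TLD NS cached -> skip root; new domain -> still ask TLD and auth): local + TLD + auth = 5 + 60 + 15 = 80 ms each
Remaining 1 lookups: 1 * 80 = 80 ms
Total = 120 + 80 = 200 ms

200


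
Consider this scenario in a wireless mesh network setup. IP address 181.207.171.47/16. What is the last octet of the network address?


Given: IP = 181.207.171.47, prefix = /16
Subnet mask = 255.255.0.0
Last octet of IP: 47
Last octet of mask: 0
Network last octet = 47 AND 0 = 0

0


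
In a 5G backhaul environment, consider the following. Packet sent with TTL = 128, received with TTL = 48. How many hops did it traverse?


Given: initial TTL = 128, received TTL = 48
Hops = initial TTL - received TTL
Hops = 128 - 48 = 80

80


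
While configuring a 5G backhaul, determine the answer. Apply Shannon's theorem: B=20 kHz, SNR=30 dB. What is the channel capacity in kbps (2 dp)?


Given: B = 20 kHz, SNR = 30 dB
SNR linear = 10^(30/10) = 1000
1 + SNR = 1001
log2(1001) = 9.9672262588
C = 20 * 1000 * 9.9672262588 = 199344.5252 bps
C = 199.344525 kbps -> 199.34 kbps (2 dp)

199.34


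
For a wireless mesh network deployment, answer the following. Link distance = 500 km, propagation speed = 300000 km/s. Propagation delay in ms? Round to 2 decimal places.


Given: distance = 500 km, speed = 300000 km/s
Delay = distance / speed = 500 / 300000 seconds
Delay in ms = 500 * 1000 / 300000
Delay = 1.6667 ms
Rounded to 2 dp = 1.67 ms

1.67


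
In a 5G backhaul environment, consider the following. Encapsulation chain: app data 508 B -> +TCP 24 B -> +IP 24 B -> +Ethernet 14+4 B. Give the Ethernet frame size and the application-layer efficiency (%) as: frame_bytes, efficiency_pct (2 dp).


TCP segment = 508 + 24 = 532 B
IP packet = 532 + 24 = 556 B
Ethernet frame = 556 + 14 + 4 = 574 B
Efficiency = app / frame = 508 / 574 = 0.885017 = 88.5017% -> 88.50% (2 dp)

574, 88.50


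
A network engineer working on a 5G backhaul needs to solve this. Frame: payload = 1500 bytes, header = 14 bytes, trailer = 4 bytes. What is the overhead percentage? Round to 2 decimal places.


Given: payload = 1500 B, header = 14 B, trailer = 4 B
Overhead bytes = header + trailer = 14 + 4 = 18
Total frame = payload + overhead = 1500 + 18 = 1518
Overhead % = 18 / 1518 * 100 = 1.1858% -> 1.19% (2 dp)

1.19


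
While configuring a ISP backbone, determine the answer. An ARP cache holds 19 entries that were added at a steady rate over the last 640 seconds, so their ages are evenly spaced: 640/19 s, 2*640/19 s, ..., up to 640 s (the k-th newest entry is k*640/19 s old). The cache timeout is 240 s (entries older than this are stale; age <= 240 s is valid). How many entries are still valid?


Ages are k * 640/19 s for k = 1..19 (spacing = 33.6842 s).
Entry k is valid iff k * 640/19 <= 240 iff k <= 19 * 240 / 640 = 7.1250
n_valid = floor(7.1250) = 7
(n_stale = 19 - 7 = 12)

7


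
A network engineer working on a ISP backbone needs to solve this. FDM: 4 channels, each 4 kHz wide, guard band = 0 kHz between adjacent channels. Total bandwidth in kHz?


Given: 4 channels, 4 kHz each, guard = 0 kHz
Channel bandwidth = 4 * 4 = 16 kHz
Guard bands = 3 gaps * 0 kHz = 0 kHz
Total = 16 + 0 = 16 kHz

16


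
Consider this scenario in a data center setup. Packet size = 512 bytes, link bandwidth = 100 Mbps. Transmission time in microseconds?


Given: packet = 512 bytes, bandwidth = 100 Mbps
Packet in bits = 512 * 8 = 4096 bits
Bandwidth = 100 * 10^6 = 100000000 bps
Time = 4096 / 100000000 seconds
Time in us = 4096 * 10^6 / 100000000 = 40.96

40.96


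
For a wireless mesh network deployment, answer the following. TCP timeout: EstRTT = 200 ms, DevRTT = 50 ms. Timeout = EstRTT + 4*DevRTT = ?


Given: EstRTT = 200 ms, DevRTT = 50 ms
Timeout = EstRTT + 4 * DevRTT
4 * DevRTT = 4 * 50 = 200
Timeout = 200 + 200 = 400 ms

400


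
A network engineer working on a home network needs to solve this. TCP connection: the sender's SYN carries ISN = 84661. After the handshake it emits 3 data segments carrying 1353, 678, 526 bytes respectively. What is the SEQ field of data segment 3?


The SYN occupies sequence number ISN = 84661, so the first data byte is ISN + 1 = 84662.
SEQ of data segment i = (ISN + 1) + sum of payload sizes of segments 1..i-1.
Segment 1: SEQ = 84662, payload = 1353 bytes
Segment 2: SEQ = 86015, payload = 678 bytes
Segment 3: SEQ = 86693, payload = 526 bytes
SEQ of segment 3 = 84662 + 1353 + 678 = 86693

86693


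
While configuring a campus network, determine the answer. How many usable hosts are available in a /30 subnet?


Given: subnet mask /30
Host bits = 32 - 30 = 2
Total addresses = 2^2 = 4
Usable hosts = 4 - 2 (network + broadcast) = 2

2


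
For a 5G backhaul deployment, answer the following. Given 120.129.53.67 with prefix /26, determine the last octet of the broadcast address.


Given: IP = 120.129.53.67, prefix = /26
Host bits = 32 - 26 = 6
Network last octet = 67 AND mask = 64
Host part size = 2^6 - 1 = 63
Broadcast last octet = 64 OR 63 = 127

127


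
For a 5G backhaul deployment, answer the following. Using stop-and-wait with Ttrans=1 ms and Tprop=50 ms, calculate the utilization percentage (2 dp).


Given: Ttrans = 1 ms, Tprop = 50 ms
RTT = 2 * Tprop = 2 * 50 = 100 ms
U = Ttrans / (Ttrans + RTT)
U = 1 / (1 + 100)
U = 1 / 101 = 0.009901
U% = 0.99%

0.99


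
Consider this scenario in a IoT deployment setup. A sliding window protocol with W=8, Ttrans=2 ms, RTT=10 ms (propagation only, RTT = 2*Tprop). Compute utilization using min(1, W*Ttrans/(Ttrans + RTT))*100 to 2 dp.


Given: W = 8, Ttrans = 2 ms, RTT = 10 ms (= 2 * Tprop, Tprop = 5 ms)
Cycle time = Ttrans + RTT = 2 + 10 = 12 ms (first packet sent until its ACK returns)
W * Ttrans = 8 * 2 = 16 ms of sending per cycle
W * Ttrans / (Ttrans + RTT) = 16 / 12 = 1.333333
U = min(1, 1.333333) = 1.000000
U% = 100.00%

100.00


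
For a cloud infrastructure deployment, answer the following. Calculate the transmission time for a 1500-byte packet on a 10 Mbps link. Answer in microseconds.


Given: packet = 1500 bytes, bandwidth = 10 Mbps
Packet in bits = 1500 * 8 = 12000 bits
Bandwidth = 10 * 10^6 = 10000000 bps
Time = 12000 / 10000000 seconds
Time in us = 12000 * 10^6 / 10000000 = 1200

1200


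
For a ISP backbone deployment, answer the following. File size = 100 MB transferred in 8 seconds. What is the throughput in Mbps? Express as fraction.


Given: file = 100 MB, time = 8 s
File in Mb = 100 * 8 = 800 Mb
Throughput = 800 / 8 Mbps
Throughput = 100 Mbps

100


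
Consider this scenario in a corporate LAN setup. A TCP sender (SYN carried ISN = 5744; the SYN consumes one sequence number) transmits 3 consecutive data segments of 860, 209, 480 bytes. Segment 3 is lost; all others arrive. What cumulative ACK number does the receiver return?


SYN uses sequence number 5744; first data byte = ISN + 1 = 5745.
Segment 1: SEQ = 5745, len = 860 B, covers [5745, 6604]
Segment 2: SEQ = 6605, len = 209 B, covers [6605, 6813]
Segment 3: SEQ = 6814, len = 480 B, covers [6814, 7293] [LOST]
In-order data received: bytes [5745, 6813] (segments 1..2).
Segment 3 missing -> gap begins at byte 6814.
Cumulative ACK = next expected in-order byte = 5745 + 860 + 209 = 6814

6814


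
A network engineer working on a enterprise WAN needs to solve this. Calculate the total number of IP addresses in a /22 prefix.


Given: CIDR prefix /22
Host bits = 32 - 22 = 10
Total addresses = 2^10 = 1024

1024


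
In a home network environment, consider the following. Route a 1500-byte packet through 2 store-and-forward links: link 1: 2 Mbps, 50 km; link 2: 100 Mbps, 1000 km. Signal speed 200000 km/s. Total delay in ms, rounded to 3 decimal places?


Packet = 1500 bytes = 12000 bits. Store-and-forward: sum (t_trans + t_prop) per link.
Link 1: t_trans = 12000/(2*10^6) s = 6.0000 ms; t_prop = 50/200000 s = 0.2500 ms; subtotal = 6.2500 ms
Link 2: t_trans = 12000/(100*10^6) s = 0.1200 ms; t_prop = 1000/200000 s = 5.0000 ms; subtotal = 5.1200 ms
End-to-end = 6.2500 + 5.1200 = 11.3700 ms -> 11.370 ms (3 dp)

11.370


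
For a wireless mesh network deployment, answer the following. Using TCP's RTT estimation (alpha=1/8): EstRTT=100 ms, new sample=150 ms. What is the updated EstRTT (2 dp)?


Given: EstRTT = 100 ms, SampleRTT = 150 ms, alpha = 1/8
New EstRTT = (1 - alpha) * EstRTT + alpha * SampleRTT
(7/8) * 100 = 87.5
(1/8) * 150 = 18.75
New EstRTT = 87.5 + 18.75 = 106.25 ms -> 106.25 ms (2 dp)

106.25


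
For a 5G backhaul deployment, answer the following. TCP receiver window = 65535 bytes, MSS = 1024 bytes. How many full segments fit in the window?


Given: RWND = 65535 bytes, MSS = 1024 bytes
Full segments = floor(RWND / MSS)
Full segments = floor(65535 / 1024)
Full segments = floor(63.999) = 63

63


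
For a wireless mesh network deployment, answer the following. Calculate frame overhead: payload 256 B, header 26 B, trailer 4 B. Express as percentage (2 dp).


Given: payload = 256 B, header = 26 B, trailer = 4 B
Overhead bytes = header + trailer = 26 + 4 = 30
Total frame = payload + overhead = 256 + 30 = 286
Overhead % = 30 / 286 * 100 = 10.4895% -> 10.49% (2 dp)

10.49


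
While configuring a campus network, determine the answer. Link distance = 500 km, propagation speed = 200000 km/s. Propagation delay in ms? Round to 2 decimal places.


Given: distance = 500 km, speed = 200000 km/s
Delay = distance / speed = 500 / 200000 seconds
Delay in ms = 500 * 1000 / 200000
Delay = 2.5000 ms
Rounded to 2 dp = 2.50 ms

2.50


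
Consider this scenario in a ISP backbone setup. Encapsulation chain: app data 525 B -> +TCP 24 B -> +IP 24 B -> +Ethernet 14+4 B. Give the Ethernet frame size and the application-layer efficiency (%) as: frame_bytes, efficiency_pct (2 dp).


TCP segment = 525 + 24 = 549 B
IP packet = 549 + 24 = 573 B
Ethernet frame = 573 + 14 + 4 = 591 B
Efficiency = app / frame = 525 / 591 = 0.888325 = 88.8325% -> 88.83% (2 dp)

591, 88.83


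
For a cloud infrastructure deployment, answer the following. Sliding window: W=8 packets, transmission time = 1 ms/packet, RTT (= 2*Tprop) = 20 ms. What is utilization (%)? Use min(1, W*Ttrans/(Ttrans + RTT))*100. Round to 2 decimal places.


Given: W = 8, Ttrans = 1 ms, RTT = 20 ms (= 2 * Tprop, Tprop = 10 ms)
Cycle time = Ttrans + RTT = 1 + 20 = 21 ms (first packet sent until its ACK returns)
W * Ttrans = 8 * 1 = 8 ms of sending per cycle
W * Ttrans / (Ttrans + RTT) = 8 / 21 = 0.380952
U = min(1, 0.380952) = 0.380952
U% = 38.10%

38.10


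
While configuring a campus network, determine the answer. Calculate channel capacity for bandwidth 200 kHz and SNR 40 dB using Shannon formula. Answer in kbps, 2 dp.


Given: B = 200 kHz, SNR = 40 dB
SNR linear = 10^(40/10) = 10000
1 + SNR = 10001
log2(10001) = 13.2878566418
C = 200 * 1000 * 13.2878566418 = 2657571.3284 bps
C = 2657.571328 kbps -> 2657.57 kbps (2 dp)

2657.57


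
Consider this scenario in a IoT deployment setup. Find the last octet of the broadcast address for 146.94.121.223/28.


Given: IP = 146.94.121.223, prefix = /28
Host bits = 32 - 28 = 4
Network last octet = 223 AND mask = 208
Host part size = 2^4 - 1 = 15
Broadcast last octet = 208 OR 15 = 223

223


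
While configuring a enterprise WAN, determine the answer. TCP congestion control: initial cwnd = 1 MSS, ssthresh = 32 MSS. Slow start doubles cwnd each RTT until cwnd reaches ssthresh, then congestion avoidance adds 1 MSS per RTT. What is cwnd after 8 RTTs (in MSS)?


RTT 0: cwnd = 1 MSS (initial)
RTT 1: cwnd = 2 MSS (slow start, doubled)
RTT 2: cwnd = 4 MSS (slow start, doubled)
RTT 3: cwnd = 8 MSS (slow start, doubled)
RTT 4: cwnd = 16 MSS (slow start, doubled)
RTT 5: cwnd = 32 MSS (slow start, doubled)
RTT 6: cwnd = 33 MSS (congestion avoidance, +1)
RTT 7: cwnd = 34 MSS (congestion avoidance, +1)
RTT 8: cwnd = 35 MSS (congestion avoidance, +1)

35


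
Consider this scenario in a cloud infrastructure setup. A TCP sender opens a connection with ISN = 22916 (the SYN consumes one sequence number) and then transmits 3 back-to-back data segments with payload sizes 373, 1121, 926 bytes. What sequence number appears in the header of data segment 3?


The SYN occupies sequence number ISN = 22916, so the first data byte is ISN + 1 = 22917.
SEQ of data segment i = (ISN + 1) + sum of payload sizes of segments 1..i-1.
Segment 1: SEQ = 22917, payload = 373 bytes
Segment 2: SEQ = 23290, payload = 1121 bytes
Segment 3: SEQ = 24411, payload = 926 bytes
SEQ of segment 3 = 22917 + 373 + 1121 = 24411

24411


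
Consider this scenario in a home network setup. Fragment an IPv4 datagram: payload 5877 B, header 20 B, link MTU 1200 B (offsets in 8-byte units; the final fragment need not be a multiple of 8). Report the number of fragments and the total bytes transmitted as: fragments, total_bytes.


Max data per non-final fragment = floor((MTU - header)/8)*8 = floor((1200 - 20)/8)*8 = floor(1180/8)*8 = 1176 B
Final fragment needs no 8-byte alignment: it can carry up to MTU - header = 1180 B
Non-final fragments needed = ceil((payload - 1180) / 1176) = ceil(4697/1176) = ceil(3.9940) = 4
Number of fragments = 4 + 1 = 5
Fragment sizes (data): 4 * 1176 B + 1173 B (last, 1173 <= 1180 OK)
Total bytes sent = payload + n_frags * header = 5877 + 5*20 = 5877 + 100 = 5977 B

5, 5977


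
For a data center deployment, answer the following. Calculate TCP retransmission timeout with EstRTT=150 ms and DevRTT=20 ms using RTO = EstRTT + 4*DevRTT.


Given: EstRTT = 150 ms, DevRTT = 20 ms
Timeout = EstRTT + 4 * DevRTT
4 * DevRTT = 4 * 20 = 80
Timeout = 150 + 80 = 230 ms

230


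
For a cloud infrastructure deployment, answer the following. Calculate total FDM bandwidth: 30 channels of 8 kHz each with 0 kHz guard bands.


Given: 30 channels, 8 kHz each, guard = 0 kHz
Channel bandwidth = 30 * 8 = 240 kHz
Guard bands = 29 gaps * 0 kHz = 0 kHz
Total = 240 + 0 = 240 kHz

240


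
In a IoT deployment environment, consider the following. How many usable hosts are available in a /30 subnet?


Given: subnet mask /30
Host bits = 32 - 30 = 2
Total addresses = 2^2 = 4
Usable hosts = 4 - 2 (network + broadcast) = 2

2


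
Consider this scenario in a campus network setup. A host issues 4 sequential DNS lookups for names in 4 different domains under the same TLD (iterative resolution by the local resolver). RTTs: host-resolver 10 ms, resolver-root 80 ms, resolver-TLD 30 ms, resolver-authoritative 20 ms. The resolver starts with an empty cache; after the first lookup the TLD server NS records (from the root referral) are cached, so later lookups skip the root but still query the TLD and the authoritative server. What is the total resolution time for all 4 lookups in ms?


Lookup 1 (cold cache): local + root + TLD + auth = 10 + 80 + 30 + 20 = 140 ms
Lookups 2..4 (TLD NS cached -> skip root; new domain -> still ask TLD and auth): local + TLD + auth = 10 + 30 + 20 = 60 ms each
Remaining 3 lookups: 3 * 60 = 180 ms
Total = 140 + 180 = 320 ms

320


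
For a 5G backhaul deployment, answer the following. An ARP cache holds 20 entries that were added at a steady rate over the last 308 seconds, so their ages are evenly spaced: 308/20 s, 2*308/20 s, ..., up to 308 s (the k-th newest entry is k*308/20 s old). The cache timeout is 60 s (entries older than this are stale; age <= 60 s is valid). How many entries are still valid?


Ages are k * 308/20 s for k = 1..20 (spacing = 15.4000 s).
Entry k is valid iff k * 308/20 <= 60 iff k <= 20 * 60 / 308 = 3.8961
n_valid = floor(3.8961) = 3
(n_stale = 20 - 3 = 17)

3


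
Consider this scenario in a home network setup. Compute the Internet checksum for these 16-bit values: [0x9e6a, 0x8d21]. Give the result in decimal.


Given words: [0x9e6a, 0x8d21]
Step 1: Sum all words
Raw sum = 40554 + 36129 = 76683
Step 2: Fold carry: (11147 + 1) = 11148
One's complement = ~11148 & 0xFFFF = 54387

54387


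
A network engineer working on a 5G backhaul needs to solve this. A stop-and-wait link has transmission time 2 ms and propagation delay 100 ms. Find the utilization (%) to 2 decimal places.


Given: Ttrans = 2 ms, Tprop = 100 ms
RTT = 2 * Tprop = 2 * 100 = 200 ms
U = Ttrans / (Ttrans + RTT)
U = 2 / (2 + 200)
U = 2 / 202 = 0.009901
U% = 0.99%

0.99


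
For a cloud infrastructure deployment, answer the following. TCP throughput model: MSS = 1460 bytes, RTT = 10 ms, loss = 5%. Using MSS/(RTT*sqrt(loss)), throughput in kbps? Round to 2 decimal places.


Given: MSS = 1460 bytes, RTT = 10 ms, loss = 5%
RTT in seconds = 10 / 1000 = 0.01
Loss rate = 5% = 0.05
sqrt(loss) = sqrt(0.05) = 0.223606797750
Throughput (bytes/s) = 1460 / (0.01 * 0.223606797750) = 652931.8494
Throughput (kbps) = 652931.8494 * 8 / 1000 = 5223.454795 -> 5223.45 kbps (2 dp)

5223.45


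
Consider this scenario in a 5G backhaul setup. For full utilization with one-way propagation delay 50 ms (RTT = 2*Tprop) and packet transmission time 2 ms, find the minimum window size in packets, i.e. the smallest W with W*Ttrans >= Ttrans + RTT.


Given: Ttrans = 2 ms, RTT = 100 ms (= 2 * Tprop, Tprop = 50 ms)
Time until first ACK returns = Ttrans + RTT = 2 + 100 = 102 ms
Need W * Ttrans >= Ttrans + RTT  ->  W >= (Ttrans + RTT) / Ttrans
(Ttrans + RTT) / Ttrans = 102 / 2 = 51
W_min = ceil(51) = 51

51


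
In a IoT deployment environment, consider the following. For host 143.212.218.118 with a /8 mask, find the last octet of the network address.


Given: IP = 143.212.218.118, prefix = /8
Subnet mask = 255.0.0.0
Last octet of IP: 118
Last octet of mask: 0
Network last octet = 118 AND 0 = 0

0


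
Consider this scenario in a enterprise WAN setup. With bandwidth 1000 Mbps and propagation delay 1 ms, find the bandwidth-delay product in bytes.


Given: bandwidth = 1000 Mbps, delay = 1 ms
BDP in bits = 1000 * 10^6 * 1 / 1000
BDP in bits = 1000000
BDP in bytes = 1000000 / 8 = 125000

125000


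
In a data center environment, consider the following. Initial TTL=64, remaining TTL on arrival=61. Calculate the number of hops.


Given: initial TTL = 64, received TTL = 61
Hops = initial TTL - received TTL
Hops = 64 - 61 = 3

3


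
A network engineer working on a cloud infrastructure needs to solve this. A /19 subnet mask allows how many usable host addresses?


Given: subnet mask /19
Host bits = 32 - 19 = 13
Total addresses = 2^13 = 8192
Usable hosts = 8192 - 2 (network + broadcast) = 8190

8190


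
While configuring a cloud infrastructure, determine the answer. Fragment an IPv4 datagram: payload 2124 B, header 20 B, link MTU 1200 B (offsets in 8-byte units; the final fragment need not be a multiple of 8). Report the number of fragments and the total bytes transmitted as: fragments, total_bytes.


Max data per non-final fragment = floor((MTU - header)/8)*8 = floor((1200 - 20)/8)*8 = floor(1180/8)*8 = 1176 B
Final fragment needs no 8-byte alignment: it can carry up to MTU - header = 1180 B
Non-final fragments needed = ceil((payload - 1180) / 1176) = ceil(944/1176) = ceil(0.8027) = 1
Number of fragments = 1 + 1 = 2
Fragment sizes (data): 1 * 1176 B + 948 B (last, 948 <= 1180 OK)
Total bytes sent = payload + n_frags * header = 2124 + 2*20 = 2124 + 40 = 2164 B

2, 2164


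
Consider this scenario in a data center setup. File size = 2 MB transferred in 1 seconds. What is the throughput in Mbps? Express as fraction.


Given: file = 2 MB, time = 1 s
File in Mb = 2 * 8 = 16 Mb
Throughput = 16 / 1 Mbps
Throughput = 16 Mbps

16


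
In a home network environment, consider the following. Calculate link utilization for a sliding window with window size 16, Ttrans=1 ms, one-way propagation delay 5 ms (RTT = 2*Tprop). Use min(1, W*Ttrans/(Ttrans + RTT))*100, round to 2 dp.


Given: W = 16, Ttrans = 1 ms, RTT = 10 ms (= 2 * Tprop, Tprop = 5 ms)
Cycle time = Ttrans + RTT = 1 + 10 = 11 ms (first packet sent until its ACK returns)
W * Ttrans = 16 * 1 = 16 ms of sending per cycle
W * Ttrans / (Ttrans + RTT) = 16 / 11 = 1.454545
U = min(1, 1.454545) = 1.000000
U% = 100.00%

100.00


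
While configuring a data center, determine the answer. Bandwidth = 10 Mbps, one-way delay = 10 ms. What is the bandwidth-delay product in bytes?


Given: bandwidth = 10 Mbps, delay = 10 ms
BDP in bits = 10 * 10^6 * 10 / 1000
BDP in bits = 100000
BDP in bytes = 100000 / 8 = 12500

12500


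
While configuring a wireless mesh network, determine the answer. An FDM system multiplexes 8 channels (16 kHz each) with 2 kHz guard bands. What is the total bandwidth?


Given: 8 channels, 16 kHz each, guard = 2 kHz
Channel bandwidth = 8 * 16 = 128 kHz
Guard bands = 7 gaps * 2 kHz = 14 kHz
Total = 128 + 14 = 142 kHz

142


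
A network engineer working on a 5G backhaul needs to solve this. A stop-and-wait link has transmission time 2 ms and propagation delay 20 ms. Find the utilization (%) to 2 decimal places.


Given: Ttrans = 2 ms, Tprop = 20 ms
RTT = 2 * Tprop = 2 * 20 = 40 ms
U = Ttrans / (Ttrans + RTT)
U = 2 / (2 + 40)
U = 2 / 42 = 0.047619
U% = 4.76%

4.76


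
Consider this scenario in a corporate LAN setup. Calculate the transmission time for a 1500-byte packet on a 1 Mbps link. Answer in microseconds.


Given: packet = 1500 bytes, bandwidth = 1 Mbps
Packet in bits = 1500 * 8 = 12000 bits
Bandwidth = 1 * 10^6 = 1000000 bps
Time = 12000 / 1000000 seconds
Time in us = 12000 * 10^6 / 1000000 = 12000

12000


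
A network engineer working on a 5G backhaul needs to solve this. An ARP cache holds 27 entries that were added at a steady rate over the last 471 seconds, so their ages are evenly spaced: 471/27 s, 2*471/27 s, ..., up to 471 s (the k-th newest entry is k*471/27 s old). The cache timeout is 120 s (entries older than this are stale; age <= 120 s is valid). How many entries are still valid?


Ages are k * 471/27 s for k = 1..27 (spacing = 17.4444 s).
Entry k is valid iff k * 471/27 <= 120 iff k <= 27 * 120 / 471 = 6.8790
n_valid = floor(6.8790) = 6
(n_stale = 27 - 6 = 21)

6


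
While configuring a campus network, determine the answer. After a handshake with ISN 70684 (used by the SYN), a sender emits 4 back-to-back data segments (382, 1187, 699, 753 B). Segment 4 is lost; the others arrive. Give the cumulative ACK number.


SYN uses sequence number 70684; first data byte = ISN + 1 = 70685.
Segment 1: SEQ = 70685, len = 382 B, covers [70685, 71066]
Segment 2: SEQ = 71067, len = 1187 B, covers [71067, 72253]
Segment 3: SEQ = 72254, len = 699 B, covers [72254, 72952]
Segment 4: SEQ = 72953, len = 753 B, covers [72953, 73705] [LOST]
In-order data received: bytes [70685, 72952] (segments 1..3).
Segment 4 missing -> gap begins at byte 72953.
Cumulative ACK = next expected in-order byte = 70685 + 382 + 1187 + 699 = 72953

72953


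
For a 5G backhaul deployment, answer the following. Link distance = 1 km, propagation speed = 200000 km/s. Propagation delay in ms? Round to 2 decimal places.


Given: distance = 1 km, speed = 200000 km/s
Delay = distance / speed = 1 / 200000 seconds
Delay in ms = 1 * 1000 / 200000
Delay = 0.0050 ms
Rounded to 2 dp = 0.01 ms

0.01


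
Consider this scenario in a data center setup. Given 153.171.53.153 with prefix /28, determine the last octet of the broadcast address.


Given: IP = 153.171.53.153, prefix = /28
Host bits = 32 - 28 = 4
Network last octet = 153 AND mask = 144
Host part size = 2^4 - 1 = 15
Broadcast last octet = 144 OR 15 = 159

159


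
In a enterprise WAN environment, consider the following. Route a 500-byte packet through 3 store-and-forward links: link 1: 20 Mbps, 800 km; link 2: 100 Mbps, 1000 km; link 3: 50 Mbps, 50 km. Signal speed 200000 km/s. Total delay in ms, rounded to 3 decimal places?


Packet = 500 bytes = 4000 bits. Store-and-forward: sum (t_trans + t_prop) per link.
Link 1: t_trans = 4000/(20*10^6) s = 0.2000 ms; t_prop = 800/200000 s = 4.0000 ms; subtotal = 4.2000 ms
Link 2: t_trans = 4000/(100*10^6) s = 0.0400 ms; t_prop = 1000/200000 s = 5.0000 ms; subtotal = 5.0400 ms
Link 3: t_trans = 4000/(50*10^6) s = 0.0800 ms; t_prop = 50/200000 s = 0.2500 ms; subtotal = 0.3300 ms
End-to-end = 4.2000 + 5.0400 + 0.3300 = 9.5700 ms -> 9.570 ms (3 dp)

9.570


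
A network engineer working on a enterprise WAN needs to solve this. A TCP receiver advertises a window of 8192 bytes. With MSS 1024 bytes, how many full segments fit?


Given: RWND = 8192 bytes, MSS = 1024 bytes
Full segments = floor(RWND / MSS)
Full segments = floor(8192 / 1024)
Full segments = floor(8.0) = 8

8


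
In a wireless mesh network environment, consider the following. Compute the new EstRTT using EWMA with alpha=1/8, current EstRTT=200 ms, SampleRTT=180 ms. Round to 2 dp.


Given: EstRTT = 200 ms, SampleRTT = 180 ms, alpha = 1/8
New EstRTT = (1 - alpha) * EstRTT + alpha * SampleRTT
(7/8) * 200 = 175
(1/8) * 180 = 22.5
New EstRTT = 175 + 22.5 = 197.5 ms -> 197.50 ms (2 dp)

197.50


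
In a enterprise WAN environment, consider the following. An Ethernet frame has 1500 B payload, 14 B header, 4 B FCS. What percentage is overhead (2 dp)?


Given: payload = 1500 B, header = 14 B, trailer = 4 B
Overhead bytes = header + trailer = 14 + 4 = 18
Total frame = payload + overhead = 1500 + 18 = 1518
Overhead % = 18 / 1518 * 100 = 1.1858% -> 1.19% (2 dp)

1.19


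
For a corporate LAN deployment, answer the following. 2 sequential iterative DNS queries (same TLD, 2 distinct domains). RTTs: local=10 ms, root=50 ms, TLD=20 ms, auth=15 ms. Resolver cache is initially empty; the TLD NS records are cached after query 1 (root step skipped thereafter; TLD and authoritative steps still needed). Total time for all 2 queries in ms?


Lookup 1 (cold cache): local + root + TLD + auth = 10 + 50 + 20 + 15 = 95 ms
Lookups 2..2 (TLD NS cached -> skip root; new domain -> still ask TLD and auth): local + TLD + auth = 10 + 20 + 15 = 45 ms each
Remaining 1 lookups: 1 * 45 = 45 ms
Total = 95 + 45 = 140 ms

140


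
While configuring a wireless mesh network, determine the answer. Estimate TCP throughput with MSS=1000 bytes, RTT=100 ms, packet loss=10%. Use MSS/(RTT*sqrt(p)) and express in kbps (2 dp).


Given: MSS = 1000 bytes, RTT = 100 ms, loss = 10%
RTT in seconds = 100 / 1000 = 0.1
Loss rate = 10% = 0.1
sqrt(loss) = sqrt(0.1) = 0.316227766017
Throughput (bytes/s) = 1000 / (0.1 * 0.316227766017) = 31622.7766
Throughput (kbps) = 31622.7766 * 8 / 1000 = 252.982213 -> 252.98 kbps (2 dp)

252.98


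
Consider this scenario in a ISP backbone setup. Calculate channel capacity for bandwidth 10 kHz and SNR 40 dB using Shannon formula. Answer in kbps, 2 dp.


Given: B = 10 kHz, SNR = 40 dB
SNR linear = 10^(40/10) = 10000
1 + SNR = 10001
log2(10001) = 13.2878566418
C = 10 * 1000 * 13.2878566418 = 132878.5664 bps
C = 132.878566 kbps -> 132.88 kbps (2 dp)

132.88


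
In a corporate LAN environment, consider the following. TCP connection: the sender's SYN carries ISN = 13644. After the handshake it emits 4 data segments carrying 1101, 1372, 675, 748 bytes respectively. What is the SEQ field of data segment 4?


The SYN occupies sequence number ISN = 13644, so the first data byte is ISN + 1 = 13645.
SEQ of data segment i = (ISN + 1) + sum of payload sizes of segments 1..i-1.
Segment 1: SEQ = 13645, payload = 1101 bytes
Segment 2: SEQ = 14746, payload = 1372 bytes
Segment 3: SEQ = 16118, payload = 675 bytes
Segment 4: SEQ = 16793, payload = 748 bytes
SEQ of segment 4 = 13645 + 1101 + 1372 + 675 = 16793

16793


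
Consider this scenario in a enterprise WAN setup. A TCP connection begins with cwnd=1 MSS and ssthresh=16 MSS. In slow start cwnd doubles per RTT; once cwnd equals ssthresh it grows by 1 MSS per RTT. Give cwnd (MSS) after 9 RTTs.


RTT 0: cwnd = 1 MSS (initial)
RTT 1: cwnd = 2 MSS (slow start, doubled)
RTT 2: cwnd = 4 MSS (slow start, doubled)
RTT 3: cwnd = 8 MSS (slow start, doubled)
RTT 4: cwnd = 16 MSS (slow start, doubled)
RTT 5: cwnd = 17 MSS (congestion avoidance, +1)
RTT 6: cwnd = 18 MSS (congestion avoidance, +1)
RTT 7: cwnd = 19 MSS (congestion avoidance, +1)
RTT 8: cwnd = 20 MSS (congestion avoidance, +1)
RTT 9: cwnd = 21 MSS (congestion avoidance, +1)

21


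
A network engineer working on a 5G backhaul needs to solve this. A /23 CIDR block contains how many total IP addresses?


Given: CIDR prefix /23
Host bits = 32 - 23 = 9
Total addresses = 2^9 = 512

512


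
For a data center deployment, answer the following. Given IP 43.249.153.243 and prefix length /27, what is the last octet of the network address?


Given: IP = 43.249.153.243, prefix = /27
Subnet mask = 255.255.255.224
Last octet of IP: 243
Last octet of mask: 224
Network last octet = 243 AND 224 = 224

224


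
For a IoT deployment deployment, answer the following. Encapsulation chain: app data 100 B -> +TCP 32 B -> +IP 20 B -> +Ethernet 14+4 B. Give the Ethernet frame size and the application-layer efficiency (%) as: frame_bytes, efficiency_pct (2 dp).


TCP segment = 100 + 32 = 132 B
IP packet = 132 + 20 = 152 B
Ethernet frame = 152 + 14 + 4 = 170 B
Efficiency = app / frame = 100 / 170 = 0.588235 = 58.8235% -> 58.82% (2 dp)

170, 58.82
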